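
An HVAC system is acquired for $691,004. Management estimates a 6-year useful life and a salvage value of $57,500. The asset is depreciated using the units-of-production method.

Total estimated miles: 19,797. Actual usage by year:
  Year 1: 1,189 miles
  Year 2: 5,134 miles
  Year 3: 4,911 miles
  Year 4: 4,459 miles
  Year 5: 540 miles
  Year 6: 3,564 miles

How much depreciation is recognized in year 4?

Depreciable base = $691,004 − $57,500 = $633,504.
Rate = $633,504 / 19,797 miles = $32 per mile.
Year 1: 1,189 × $32 = $38,048. Book value $652,956.
Year 2: 5,134 × $32 = $164,288. Book value $488,668.
Year 3: 4,911 × $32 = $157,152. Book value $331,516.
Year 4: 4,459 × $32 = $142,688. Book value $188,828.

$142,688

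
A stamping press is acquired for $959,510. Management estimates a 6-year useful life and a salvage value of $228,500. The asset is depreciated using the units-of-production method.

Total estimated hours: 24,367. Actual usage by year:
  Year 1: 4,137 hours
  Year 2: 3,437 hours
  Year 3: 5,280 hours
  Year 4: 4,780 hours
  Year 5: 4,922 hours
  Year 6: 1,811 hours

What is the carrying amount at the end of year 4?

$430,490

Depreciable base = $959,510 − $228,500 = $731,010.
Rate = $731,010 / 24,367 hours = $30 per hour.
Year 1: 4,137 × $30 = $124,110. Book value $835,400.
Year 2: 3,437 × $30 = $103,110. Book value $732,290.
Year 3: 5,280 × $30 = $158,400. Book value $573,890.
Year 4: 4,780 × $30 = $143,400. Book value $430,490.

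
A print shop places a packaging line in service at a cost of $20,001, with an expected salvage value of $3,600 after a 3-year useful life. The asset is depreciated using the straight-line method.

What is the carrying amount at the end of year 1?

Depreciable base = $20,001 − $3,600 = $16,401.
Annual expense = $16,401 / 3 = $5,467.
End of year 1: book value $14,534.

$14,534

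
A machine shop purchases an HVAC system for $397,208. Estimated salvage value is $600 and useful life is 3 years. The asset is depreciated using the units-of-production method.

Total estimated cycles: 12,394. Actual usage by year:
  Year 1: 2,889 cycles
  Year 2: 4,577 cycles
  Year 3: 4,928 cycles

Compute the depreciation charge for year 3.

$157,696

Depreciable base = $397,208 − $600 = $396,608.
Rate = $396,608 / 12,394 cycles = $32 per cycle.
Year 1: 2,889 × $32 = $92,448. Book value $304,760.
Year 2: 4,577 × $32 = $146,464. Book value $158,296.
Year 3: 4,928 × $32 = $157,696. Book value $600.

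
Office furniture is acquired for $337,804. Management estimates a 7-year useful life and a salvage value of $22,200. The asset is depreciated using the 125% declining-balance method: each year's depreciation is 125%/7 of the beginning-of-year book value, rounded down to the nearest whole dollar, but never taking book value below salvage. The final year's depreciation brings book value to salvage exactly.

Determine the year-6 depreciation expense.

Depreciable base = $337,804 − $22,200 = $315,604.
Year 1: ⌊$337,804 × 125%/7⌋ = $60,322. Book value $277,482.
Year 2: ⌊$277,482 × 125%/7⌋ = $49,550. Book value $227,932.
Year 3: ⌊$227,932 × 125%/7⌋ = $40,702. Book value $187,230.
Year 4: ⌊$187,230 × 125%/7⌋ = $33,433. Book value $153,797.
Year 5: ⌊$153,797 × 125%/7⌋ = $27,463. Book value $126,334.
Year 6: ⌊$126,334 × 125%/7⌋ = $22,559. Book value $103,775.

$22,559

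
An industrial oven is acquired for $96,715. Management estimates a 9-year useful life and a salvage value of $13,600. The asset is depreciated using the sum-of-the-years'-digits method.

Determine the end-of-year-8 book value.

Depreciable base = $96,715 − $13,600 = $83,115.
Sum of the years' digits = 9+8+7+6+5+4+3+2+1 = 45.
Year 1: $83,115 × 9/45 = $16,623. Book value $80,092.
Year 2: $83,115 × 8/45 = $14,776. Book value $65,316.
Year 3: $83,115 × 7/45 = $12,929. Book value $52,387.
Year 4: $83,115 × 6/45 = $11,082. Book value $41,305.
Year 5: $83,115 × 5/45 = $9,235. Book value $32,070.
Year 6: $83,115 × 4/45 = $7,388. Book value $24,682.
Year 7: $83,115 × 3/45 = $5,541. Book value $19,141.
Year 8: $83,115 × 2/45 = $3,694. Book value $15,447.

$15,447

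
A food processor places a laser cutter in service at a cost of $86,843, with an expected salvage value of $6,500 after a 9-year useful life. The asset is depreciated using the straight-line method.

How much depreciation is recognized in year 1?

$8,927

Depreciable base = $86,843 − $6,500 = $80,343.
Annual expense = $80,343 / 9 = $8,927.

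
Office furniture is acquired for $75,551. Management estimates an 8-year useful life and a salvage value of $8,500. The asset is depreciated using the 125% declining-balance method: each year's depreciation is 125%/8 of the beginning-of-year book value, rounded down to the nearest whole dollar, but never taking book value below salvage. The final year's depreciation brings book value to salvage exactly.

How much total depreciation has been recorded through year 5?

Depreciable base = $75,551 − $8,500 = $67,051.
Year 1: ⌊$75,551 × 125%/8⌋ = $11,804. Book value $63,747.
Year 2: ⌊$63,747 × 125%/8⌋ = $9,960. Book value $53,787.
Year 3: ⌊$53,787 × 125%/8⌋ = $8,404. Book value $45,383.
Year 4: ⌊$45,383 × 125%/8⌋ = $7,091. Book value $38,292.
Year 5: ⌊$38,292 × 125%/8⌋ = $5,983. Book value $32,309.
Accumulated through year 5 = $75,551 − $32,309 = $43,242.

$43,242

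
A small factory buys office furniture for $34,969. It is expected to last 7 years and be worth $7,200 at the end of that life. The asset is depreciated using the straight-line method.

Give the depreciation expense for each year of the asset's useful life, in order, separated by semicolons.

Depreciable base = $34,969 − $7,200 = $27,769.
Annual expense = $27,769 / 7 = $3,967.
End of year 1: book value $31,002.
End of year 2: book value $27,035.
End of year 3: book value $23,068.
End of year 4: book value $19,101.
End of year 5: book value $15,134.
End of year 6: book value $11,167.
End of year 7: book value $7,200.

$3,967; $3,967; $3,967; $3,967; $3,967; $3,967; $3,967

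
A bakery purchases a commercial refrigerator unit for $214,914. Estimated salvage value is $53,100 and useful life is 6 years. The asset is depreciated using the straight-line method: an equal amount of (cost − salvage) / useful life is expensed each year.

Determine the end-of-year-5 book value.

$80,069

Depreciable base = $214,914 − $53,100 = $161,814.
Annual expense = $161,814 / 6 = $26,969.
End of year 1: book value $187,945.
End of year 2: book value $160,976.
End of year 3: book value $134,007.
End of year 4: book value $107,038.
End of year 5: book value $80,069.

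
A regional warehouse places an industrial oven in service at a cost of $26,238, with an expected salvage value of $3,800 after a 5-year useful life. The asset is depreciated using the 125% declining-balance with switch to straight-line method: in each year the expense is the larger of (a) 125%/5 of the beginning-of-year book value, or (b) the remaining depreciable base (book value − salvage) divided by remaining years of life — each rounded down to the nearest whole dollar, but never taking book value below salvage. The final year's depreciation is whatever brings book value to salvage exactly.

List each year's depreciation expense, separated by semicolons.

Depreciable base = $26,238 − $3,800 = $22,438.
Year 1: DB = ⌊$26,238 × 125%/5⌋ = $6,559; SL = ⌊$22,438/5⌋ = $4,487 → take DB $6,559. Book value $19,679.
Year 2: DB = ⌊$19,679 × 125%/5⌋ = $4,919; SL = ⌊$15,879/4⌋ = $3,969 → take DB $4,919. Book value $14,760.
Year 3: DB = ⌊$14,760 × 125%/5⌋ = $3,690; SL = ⌊$10,960/3⌋ = $3,653 → take DB $3,690. Book value $11,070.
Year 4: DB = ⌊$11,070 × 125%/5⌋ = $2,767; SL = ⌊$7,270/2⌋ = $3,635 → take SL $3,635. Book value $7,435.
Year 5 (final): $7,435 − $3,800 = $3,635. Book value $3,800.

$6,559; $4,919; $3,690; $3,635; $3,635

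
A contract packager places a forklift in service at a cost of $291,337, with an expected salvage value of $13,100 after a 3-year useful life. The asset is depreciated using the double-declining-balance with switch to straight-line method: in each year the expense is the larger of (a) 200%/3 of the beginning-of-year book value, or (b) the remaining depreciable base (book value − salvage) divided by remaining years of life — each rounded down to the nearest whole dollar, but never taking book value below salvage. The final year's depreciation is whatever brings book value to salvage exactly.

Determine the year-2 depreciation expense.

Depreciable base = $291,337 − $13,100 = $278,237.
Year 1: DB = ⌊$291,337 × 200%/3⌋ = $194,224; SL = ⌊$278,237/3⌋ = $92,745 → take DB $194,224. Book value $97,113.
Year 2: DB = ⌊$97,113 × 200%/3⌋ = $64,742; SL = ⌊$84,013/2⌋ = $42,006 → take DB $64,742. Book value $32,371.

$64,742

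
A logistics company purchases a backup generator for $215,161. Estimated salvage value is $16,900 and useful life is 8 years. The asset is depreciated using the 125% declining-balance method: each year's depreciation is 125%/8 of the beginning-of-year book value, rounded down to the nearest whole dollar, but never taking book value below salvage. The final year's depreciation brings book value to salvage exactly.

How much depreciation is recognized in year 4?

$20,194

Depreciable base = $215,161 − $16,900 = $198,261.
Year 1: ⌊$215,161 × 125%/8⌋ = $33,618. Book value $181,543.
Year 2: ⌊$181,543 × 125%/8⌋ = $28,366. Book value $153,177.
Year 3: ⌊$153,177 × 125%/8⌋ = $23,933. Book value $129,244.
Year 4: ⌊$129,244 × 125%/8⌋ = $20,194. Book value $109,050.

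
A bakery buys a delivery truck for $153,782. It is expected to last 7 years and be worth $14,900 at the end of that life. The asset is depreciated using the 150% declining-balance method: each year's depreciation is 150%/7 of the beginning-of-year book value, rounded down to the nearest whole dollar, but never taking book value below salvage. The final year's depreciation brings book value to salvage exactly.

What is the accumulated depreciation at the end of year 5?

$107,730

Depreciable base = $153,782 − $14,900 = $138,882.
Year 1: ⌊$153,782 × 150%/7⌋ = $32,953. Book value $120,829.
Year 2: ⌊$120,829 × 150%/7⌋ = $25,891. Book value $94,938.
Year 3: ⌊$94,938 × 150%/7⌋ = $20,343. Book value $74,595.
Year 4: ⌊$74,595 × 150%/7⌋ = $15,984. Book value $58,611.
Year 5: ⌊$58,611 × 150%/7⌋ = $12,559. Book value $46,052.
Accumulated through year 5 = $153,782 − $46,052 = $107,730.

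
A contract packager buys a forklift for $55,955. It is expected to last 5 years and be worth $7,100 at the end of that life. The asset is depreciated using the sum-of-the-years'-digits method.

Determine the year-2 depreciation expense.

$13,028

Depreciable base = $55,955 − $7,100 = $48,855.
Sum of the years' digits = 5+4+3+2+1 = 15.
Year 1: $48,855 × 5/15 = $16,285. Book value $39,670.
Year 2: $48,855 × 4/15 = $13,028. Book value $26,642.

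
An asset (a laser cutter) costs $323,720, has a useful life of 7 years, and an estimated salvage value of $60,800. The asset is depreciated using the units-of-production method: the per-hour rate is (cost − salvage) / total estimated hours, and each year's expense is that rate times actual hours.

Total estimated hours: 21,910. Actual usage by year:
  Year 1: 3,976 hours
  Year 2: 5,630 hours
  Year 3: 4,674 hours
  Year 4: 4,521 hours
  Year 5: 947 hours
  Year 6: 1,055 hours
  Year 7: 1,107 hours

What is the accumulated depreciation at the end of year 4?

$225,612

Depreciable base = $323,720 − $60,800 = $262,920.
Rate = $262,920 / 21,910 hours = $12 per hour.
Year 1: 3,976 × $12 = $47,712. Book value $276,008.
Year 2: 5,630 × $12 = $67,560. Book value $208,448.
Year 3: 4,674 × $12 = $56,088. Book value $152,360.
Year 4: 4,521 × $12 = $54,252. Book value $98,108.
Accumulated through year 4 = $323,720 − $98,108 = $225,612.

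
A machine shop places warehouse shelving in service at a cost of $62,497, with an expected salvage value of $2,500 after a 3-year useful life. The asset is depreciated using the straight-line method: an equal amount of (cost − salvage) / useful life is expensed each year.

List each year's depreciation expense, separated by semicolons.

$19,999; $19,999; $19,999

Depreciable base = $62,497 − $2,500 = $59,997.
Annual expense = $59,997 / 3 = $19,999.
End of year 1: book value $42,498.
End of year 2: book value $22,499.
End of year 3: book value $2,500.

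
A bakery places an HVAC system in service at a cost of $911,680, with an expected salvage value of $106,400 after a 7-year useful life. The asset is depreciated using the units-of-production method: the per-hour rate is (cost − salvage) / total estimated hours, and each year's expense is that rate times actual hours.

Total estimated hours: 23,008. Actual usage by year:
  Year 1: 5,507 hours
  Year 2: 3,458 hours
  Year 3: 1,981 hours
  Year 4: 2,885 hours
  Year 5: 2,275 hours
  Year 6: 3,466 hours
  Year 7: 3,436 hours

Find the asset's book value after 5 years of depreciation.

Depreciable base = $911,680 − $106,400 = $805,280.
Rate = $805,280 / 23,008 hours = $35 per hour.
Year 1: 5,507 × $35 = $192,745. Book value $718,935.
Year 2: 3,458 × $35 = $121,030. Book value $597,905.
Year 3: 1,981 × $35 = $69,335. Book value $528,570.
Year 4: 2,885 × $35 = $100,975. Book value $427,595.
Year 5: 2,275 × $35 = $79,625. Book value $347,970.

$347,970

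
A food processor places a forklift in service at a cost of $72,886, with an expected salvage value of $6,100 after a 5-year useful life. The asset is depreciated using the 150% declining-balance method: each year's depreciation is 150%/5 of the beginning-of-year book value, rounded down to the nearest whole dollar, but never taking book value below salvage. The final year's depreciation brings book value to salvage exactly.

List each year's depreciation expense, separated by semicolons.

Depreciable base = $72,886 − $6,100 = $66,786.
Year 1: ⌊$72,886 × 150%/5⌋ = $21,865. Book value $51,021.
Year 2: ⌊$51,021 × 150%/5⌋ = $15,306. Book value $35,715.
Year 3: ⌊$35,715 × 150%/5⌋ = $10,714. Book value $25,001.
Year 4: ⌊$25,001 × 150%/5⌋ = $7,500. Book value $17,501.
Year 5 (final): $17,501 − $6,100 = $11,401. Book value $6,100.

$21,865; $15,306; $10,714; $7,500; $11,401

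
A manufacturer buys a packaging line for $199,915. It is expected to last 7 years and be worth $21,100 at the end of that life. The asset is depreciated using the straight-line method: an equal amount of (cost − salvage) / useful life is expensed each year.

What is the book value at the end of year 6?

$46,645

Depreciable base = $199,915 − $21,100 = $178,815.
Annual expense = $178,815 / 7 = $25,545.
End of year 1: book value $174,370.
End of year 2: book value $148,825.
End of year 3: book value $123,280.
End of year 4: book value $97,735.
End of year 5: book value $72,190.
End of year 6: book value $46,645.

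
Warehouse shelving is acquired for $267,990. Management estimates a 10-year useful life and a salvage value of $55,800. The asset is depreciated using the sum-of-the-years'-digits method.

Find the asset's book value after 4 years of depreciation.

$136,818

Depreciable base = $267,990 − $55,800 = $212,190.
Sum of the years' digits = 10+9+8+7+6+5+4+3+2+1 = 55.
Year 1: $212,190 × 10/55 = $38,580. Book value $229,410.
Year 2: $212,190 × 9/55 = $34,722. Book value $194,688.
Year 3: $212,190 × 8/55 = $30,864. Book value $163,824.
Year 4: $212,190 × 7/55 = $27,006. Book value $136,818.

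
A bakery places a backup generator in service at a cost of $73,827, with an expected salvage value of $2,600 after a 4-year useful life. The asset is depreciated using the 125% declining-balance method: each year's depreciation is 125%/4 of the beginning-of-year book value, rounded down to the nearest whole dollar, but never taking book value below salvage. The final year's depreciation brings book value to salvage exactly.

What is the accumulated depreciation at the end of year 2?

Depreciable base = $73,827 − $2,600 = $71,227.
Year 1: ⌊$73,827 × 125%/4⌋ = $23,070. Book value $50,757.
Year 2: ⌊$50,757 × 125%/4⌋ = $15,861. Book value $34,896.
Accumulated through year 2 = $73,827 − $34,896 = $38,931.

$38,931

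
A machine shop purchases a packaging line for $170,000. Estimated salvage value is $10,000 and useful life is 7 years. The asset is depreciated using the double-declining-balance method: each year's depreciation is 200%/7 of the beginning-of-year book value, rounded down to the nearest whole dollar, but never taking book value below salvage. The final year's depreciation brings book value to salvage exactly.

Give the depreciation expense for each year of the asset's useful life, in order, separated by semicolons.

$48,571; $34,694; $24,781; $17,701; $12,643; $9,031; $12,579

Depreciable base = $170,000 − $10,000 = $160,000.
Year 1: ⌊$170,000 × 200%/7⌋ = $48,571. Book value $121,429.
Year 2: ⌊$121,429 × 200%/7⌋ = $34,694. Book value $86,735.
Year 3: ⌊$86,735 × 200%/7⌋ = $24,781. Book value $61,954.
Year 4: ⌊$61,954 × 200%/7⌋ = $17,701. Book value $44,253.
Year 5: ⌊$44,253 × 200%/7⌋ = $12,643. Book value $31,610.
Year 6: ⌊$31,610 × 200%/7⌋ = $9,031. Book value $22,579.
Year 7 (final): $22,579 − $10,000 = $12,579. Book value $10,000.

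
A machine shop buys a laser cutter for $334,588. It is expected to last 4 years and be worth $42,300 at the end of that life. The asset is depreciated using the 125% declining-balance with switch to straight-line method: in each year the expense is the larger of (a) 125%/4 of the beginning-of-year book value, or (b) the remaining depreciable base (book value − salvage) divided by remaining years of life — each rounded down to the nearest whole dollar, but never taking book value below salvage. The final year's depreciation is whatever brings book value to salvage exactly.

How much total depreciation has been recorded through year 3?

$234,365

Depreciable base = $334,588 − $42,300 = $292,288.
Year 1: DB = ⌊$334,588 × 125%/4⌋ = $104,558; SL = ⌊$292,288/4⌋ = $73,072 → take DB $104,558. Book value $230,030.
Year 2: DB = ⌊$230,030 × 125%/4⌋ = $71,884; SL = ⌊$187,730/3⌋ = $62,576 → take DB $71,884. Book value $158,146.
Year 3: DB = ⌊$158,146 × 125%/4⌋ = $49,420; SL = ⌊$115,846/2⌋ = $57,923 → take SL $57,923. Book value $100,223.
Accumulated through year 3 = $334,588 − $100,223 = $234,365.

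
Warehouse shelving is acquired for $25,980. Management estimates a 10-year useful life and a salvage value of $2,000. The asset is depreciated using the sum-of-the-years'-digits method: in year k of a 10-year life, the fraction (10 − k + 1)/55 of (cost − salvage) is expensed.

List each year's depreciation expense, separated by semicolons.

$4,360; $3,924; $3,488; $3,052; $2,616; $2,180; $1,744; $1,308; $872; $436

Depreciable base = $25,980 − $2,000 = $23,980.
Sum of the years' digits = 10+9+8+7+6+5+4+3+2+1 = 55.
Year 1: $23,980 × 10/55 = $4,360. Book value $21,620.
Year 2: $23,980 × 9/55 = $3,924. Book value $17,696.
Year 3: $23,980 × 8/55 = $3,488. Book value $14,208.
Year 4: $23,980 × 7/55 = $3,052. Book value $11,156.
Year 5: $23,980 × 6/55 = $2,616. Book value $8,540.
Year 6: $23,980 × 5/55 = $2,180. Book value $6,360.
Year 7: $23,980 × 4/55 = $1,744. Book value $4,616.
Year 8: $23,980 × 3/55 = $1,308. Book value $3,308.
Year 9: $23,980 × 2/55 = $872. Book value $2,436.
Year 10: $23,980 × 1/55 = $436. Book value $2,000.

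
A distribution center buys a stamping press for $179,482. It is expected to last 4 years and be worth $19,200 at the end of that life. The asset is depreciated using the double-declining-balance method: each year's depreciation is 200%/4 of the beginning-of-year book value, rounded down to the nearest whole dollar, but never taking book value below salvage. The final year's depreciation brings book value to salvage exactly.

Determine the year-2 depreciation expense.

Depreciable base = $179,482 − $19,200 = $160,282.
Year 1: ⌊$179,482 × 200%/4⌋ = $89,741. Book value $89,741.
Year 2: ⌊$89,741 × 200%/4⌋ = $44,870. Book value $44,871.

$44,870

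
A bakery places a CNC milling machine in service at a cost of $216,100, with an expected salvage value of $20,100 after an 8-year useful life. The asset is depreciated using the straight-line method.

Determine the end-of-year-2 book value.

Depreciable base = $216,100 − $20,100 = $196,000.
Annual expense = $196,000 / 8 = $24,500.
End of year 1: book value $191,600.
End of year 2: book value $167,100.

$167,100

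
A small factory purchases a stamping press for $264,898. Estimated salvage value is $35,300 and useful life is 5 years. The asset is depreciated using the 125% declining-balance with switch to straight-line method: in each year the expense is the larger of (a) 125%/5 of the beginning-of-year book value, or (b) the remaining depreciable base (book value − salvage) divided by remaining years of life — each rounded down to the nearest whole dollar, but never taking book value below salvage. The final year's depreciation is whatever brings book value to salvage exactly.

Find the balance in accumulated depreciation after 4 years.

$191,696

Depreciable base = $264,898 − $35,300 = $229,598.
Year 1: DB = ⌊$264,898 × 125%/5⌋ = $66,224; SL = ⌊$229,598/5⌋ = $45,919 → take DB $66,224. Book value $198,674.
Year 2: DB = ⌊$198,674 × 125%/5⌋ = $49,668; SL = ⌊$163,374/4⌋ = $40,843 → take DB $49,668. Book value $149,006.
Year 3: DB = ⌊$149,006 × 125%/5⌋ = $37,251; SL = ⌊$113,706/3⌋ = $37,902 → take SL $37,902. Book value $111,104.
Year 4: DB = ⌊$111,104 × 125%/5⌋ = $27,776; SL = ⌊$75,804/2⌋ = $37,902 → take SL $37,902. Book value $73,202.
Accumulated through year 4 = $264,898 − $73,202 = $191,696.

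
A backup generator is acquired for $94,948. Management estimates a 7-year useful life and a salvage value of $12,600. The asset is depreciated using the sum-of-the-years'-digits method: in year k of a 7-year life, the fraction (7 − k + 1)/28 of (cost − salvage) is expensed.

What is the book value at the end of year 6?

Depreciable base = $94,948 − $12,600 = $82,348.
Sum of the years' digits = 7+6+5+4+3+2+1 = 28.
Year 1: $82,348 × 7/28 = $20,587. Book value $74,361.
Year 2: $82,348 × 6/28 = $17,646. Book value $56,715.
Year 3: $82,348 × 5/28 = $14,705. Book value $42,010.
Year 4: $82,348 × 4/28 = $11,764. Book value $30,246.
Year 5: $82,348 × 3/28 = $8,823. Book value $21,423.
Year 6: $82,348 × 2/28 = $5,882. Book value $15,541.

$15,541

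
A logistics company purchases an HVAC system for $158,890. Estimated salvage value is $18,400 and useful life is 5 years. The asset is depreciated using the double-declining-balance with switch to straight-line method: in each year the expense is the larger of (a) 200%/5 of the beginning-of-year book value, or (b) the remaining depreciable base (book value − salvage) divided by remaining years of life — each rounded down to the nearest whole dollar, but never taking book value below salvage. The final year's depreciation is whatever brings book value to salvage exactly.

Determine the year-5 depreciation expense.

$2,193

Depreciable base = $158,890 − $18,400 = $140,490.
Year 1: DB = ⌊$158,890 × 200%/5⌋ = $63,556; SL = ⌊$140,490/5⌋ = $28,098 → take DB $63,556. Book value $95,334.
Year 2: DB = ⌊$95,334 × 200%/5⌋ = $38,133; SL = ⌊$76,934/4⌋ = $19,233 → take DB $38,133. Book value $57,201.
Year 3: DB = ⌊$57,201 × 200%/5⌋ = $22,880; SL = ⌊$38,801/3⌋ = $12,933 → take DB $22,880. Book value $34,321.
Year 4: DB = ⌊$34,321 × 200%/5⌋ = $13,728; SL = ⌊$15,921/2⌋ = $7,960 → take DB $13,728. Book value $20,593.
Year 5 (final): $20,593 − $18,400 = $2,193. Book value $18,400.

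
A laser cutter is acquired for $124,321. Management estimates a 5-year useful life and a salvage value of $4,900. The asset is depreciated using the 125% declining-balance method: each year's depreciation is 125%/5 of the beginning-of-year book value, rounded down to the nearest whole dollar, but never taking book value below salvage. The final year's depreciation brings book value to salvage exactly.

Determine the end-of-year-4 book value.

$39,337

Depreciable base = $124,321 − $4,900 = $119,421.
Year 1: ⌊$124,321 × 125%/5⌋ = $31,080. Book value $93,241.
Year 2: ⌊$93,241 × 125%/5⌋ = $23,310. Book value $69,931.
Year 3: ⌊$69,931 × 125%/5⌋ = $17,482. Book value $52,449.
Year 4: ⌊$52,449 × 125%/5⌋ = $13,112. Book value $39,337.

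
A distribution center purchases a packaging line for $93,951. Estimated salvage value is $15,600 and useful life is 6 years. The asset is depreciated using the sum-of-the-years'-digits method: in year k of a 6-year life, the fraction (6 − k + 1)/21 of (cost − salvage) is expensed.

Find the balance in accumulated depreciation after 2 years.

Depreciable base = $93,951 − $15,600 = $78,351.
Sum of the years' digits = 6+5+4+3+2+1 = 21.
Year 1: $78,351 × 6/21 = $22,386. Book value $71,565.
Year 2: $78,351 × 5/21 = $18,655. Book value $52,910.
Accumulated through year 2 = $93,951 − $52,910 = $41,041.

$41,041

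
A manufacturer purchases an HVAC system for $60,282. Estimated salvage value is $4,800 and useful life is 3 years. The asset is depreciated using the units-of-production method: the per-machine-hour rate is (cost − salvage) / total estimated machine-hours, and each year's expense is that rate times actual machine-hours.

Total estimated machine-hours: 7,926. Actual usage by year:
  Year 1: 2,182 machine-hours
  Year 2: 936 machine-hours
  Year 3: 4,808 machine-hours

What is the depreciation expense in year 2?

$6,552

Depreciable base = $60,282 − $4,800 = $55,482.
Rate = $55,482 / 7,926 machine-hours = $7 per machine-hour.
Year 1: 2,182 × $7 = $15,274. Book value $45,008.
Year 2: 936 × $7 = $6,552. Book value $38,456.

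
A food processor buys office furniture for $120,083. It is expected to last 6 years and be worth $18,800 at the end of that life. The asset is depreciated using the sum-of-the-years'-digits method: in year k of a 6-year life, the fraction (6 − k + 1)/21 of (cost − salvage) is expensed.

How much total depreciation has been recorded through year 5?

$96,460

Depreciable base = $120,083 − $18,800 = $101,283.
Sum of the years' digits = 6+5+4+3+2+1 = 21.
Year 1: $101,283 × 6/21 = $28,938. Book value $91,145.
Year 2: $101,283 × 5/21 = $24,115. Book value $67,030.
Year 3: $101,283 × 4/21 = $19,292. Book value $47,738.
Year 4: $101,283 × 3/21 = $14,469. Book value $33,269.
Year 5: $101,283 × 2/21 = $9,646. Book value $23,623.
Accumulated through year 5 = $120,083 − $23,623 = $96,460.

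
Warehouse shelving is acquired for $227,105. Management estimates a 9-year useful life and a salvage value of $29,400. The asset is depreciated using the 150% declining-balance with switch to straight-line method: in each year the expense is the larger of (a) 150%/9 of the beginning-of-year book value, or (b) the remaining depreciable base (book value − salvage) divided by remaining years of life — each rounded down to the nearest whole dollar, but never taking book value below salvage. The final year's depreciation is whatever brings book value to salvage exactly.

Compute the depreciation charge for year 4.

Depreciable base = $227,105 − $29,400 = $197,705.
Year 1: DB = ⌊$227,105 × 150%/9⌋ = $37,850; SL = ⌊$197,705/9⌋ = $21,967 → take DB $37,850. Book value $189,255.
Year 2: DB = ⌊$189,255 × 150%/9⌋ = $31,542; SL = ⌊$159,855/8⌋ = $19,981 → take DB $31,542. Book value $157,713.
Year 3: DB = ⌊$157,713 × 150%/9⌋ = $26,285; SL = ⌊$128,313/7⌋ = $18,330 → take DB $26,285. Book value $131,428.
Year 4: DB = ⌊$131,428 × 150%/9⌋ = $21,904; SL = ⌊$102,028/6⌋ = $17,004 → take DB $21,904. Book value $109,524.

$21,904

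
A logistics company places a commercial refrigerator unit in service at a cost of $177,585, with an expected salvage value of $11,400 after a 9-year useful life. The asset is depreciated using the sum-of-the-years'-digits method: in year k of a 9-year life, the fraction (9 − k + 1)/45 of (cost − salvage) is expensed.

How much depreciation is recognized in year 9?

Depreciable base = $177,585 − $11,400 = $166,185.
Sum of the years' digits = 9+8+7+6+5+4+3+2+1 = 45.
Year 1: $166,185 × 9/45 = $33,237. Book value $144,348.
Year 2: $166,185 × 8/45 = $29,544. Book value $114,804.
Year 3: $166,185 × 7/45 = $25,851. Book value $88,953.
Year 4: $166,185 × 6/45 = $22,158. Book value $66,795.
Year 5: $166,185 × 5/45 = $18,465. Book value $48,330.
Year 6: $166,185 × 4/45 = $14,772. Book value $33,558.
Year 7: $166,185 × 3/45 = $11,079. Book value $22,479.
Year 8: $166,185 × 2/45 = $7,386. Book value $15,093.
Year 9: $166,185 × 1/45 = $3,693. Book value $11,400.

$3,693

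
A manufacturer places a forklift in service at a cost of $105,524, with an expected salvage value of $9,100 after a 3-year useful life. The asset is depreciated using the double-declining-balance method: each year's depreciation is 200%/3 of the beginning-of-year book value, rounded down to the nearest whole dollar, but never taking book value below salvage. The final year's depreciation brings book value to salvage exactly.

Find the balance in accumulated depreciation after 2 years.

Depreciable base = $105,524 − $9,100 = $96,424.
Year 1: ⌊$105,524 × 200%/3⌋ = $70,349. Book value $35,175.
Year 2: ⌊$35,175 × 200%/3⌋ = $23,450. Book value $11,725.
Accumulated through year 2 = $105,524 − $11,725 = $93,799.

$93,799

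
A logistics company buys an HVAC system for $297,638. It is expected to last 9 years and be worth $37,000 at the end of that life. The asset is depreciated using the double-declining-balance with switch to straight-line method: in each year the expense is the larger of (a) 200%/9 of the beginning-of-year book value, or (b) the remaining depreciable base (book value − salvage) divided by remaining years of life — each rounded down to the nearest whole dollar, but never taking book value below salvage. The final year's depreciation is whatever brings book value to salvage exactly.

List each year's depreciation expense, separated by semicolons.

$66,141; $51,443; $40,012; $31,120; $24,204; $18,826; $14,642; $11,388; $2,862

Depreciable base = $297,638 − $37,000 = $260,638.
Year 1: DB = ⌊$297,638 × 200%/9⌋ = $66,141; SL = ⌊$260,638/9⌋ = $28,959 → take DB $66,141. Book value $231,497.
Year 2: DB = ⌊$231,497 × 200%/9⌋ = $51,443; SL = ⌊$194,497/8⌋ = $24,312 → take DB $51,443. Book value $180,054.
Year 3: DB = ⌊$180,054 × 200%/9⌋ = $40,012; SL = ⌊$143,054/7⌋ = $20,436 → take DB $40,012. Book value $140,042.
Year 4: DB = ⌊$140,042 × 200%/9⌋ = $31,120; SL = ⌊$103,042/6⌋ = $17,173 → take DB $31,120. Book value $108,922.
Year 5: DB = ⌊$108,922 × 200%/9⌋ = $24,204; SL = ⌊$71,922/5⌋ = $14,384 → take DB $24,204. Book value $84,718.
Year 6: DB = ⌊$84,718 × 200%/9⌋ = $18,826; SL = ⌊$47,718/4⌋ = $11,929 → take DB $18,826. Book value $65,892.
Year 7: DB = ⌊$65,892 × 200%/9⌋ = $14,642; SL = ⌊$28,892/3⌋ = $9,630 → take DB $14,642. Book value $51,250.
Year 8: DB = ⌊$51,250 × 200%/9⌋ = $11,388; SL = ⌊$14,250/2⌋ = $7,125 → take DB $11,388. Book value $39,862.
Year 9 (final): $39,862 − $37,000 = $2,862. Book value $37,000.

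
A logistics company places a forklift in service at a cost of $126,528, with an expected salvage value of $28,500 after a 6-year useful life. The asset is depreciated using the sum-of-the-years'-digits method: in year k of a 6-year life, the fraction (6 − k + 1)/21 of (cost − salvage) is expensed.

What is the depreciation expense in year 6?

$4,668

Depreciable base = $126,528 − $28,500 = $98,028.
Sum of the years' digits = 6+5+4+3+2+1 = 21.
Year 1: $98,028 × 6/21 = $28,008. Book value $98,520.
Year 2: $98,028 × 5/21 = $23,340. Book value $75,180.
Year 3: $98,028 × 4/21 = $18,672. Book value $56,508.
Year 4: $98,028 × 3/21 = $14,004. Book value $42,504.
Year 5: $98,028 × 2/21 = $9,336. Book value $33,168.
Year 6: $98,028 × 1/21 = $4,668. Book value $28,500.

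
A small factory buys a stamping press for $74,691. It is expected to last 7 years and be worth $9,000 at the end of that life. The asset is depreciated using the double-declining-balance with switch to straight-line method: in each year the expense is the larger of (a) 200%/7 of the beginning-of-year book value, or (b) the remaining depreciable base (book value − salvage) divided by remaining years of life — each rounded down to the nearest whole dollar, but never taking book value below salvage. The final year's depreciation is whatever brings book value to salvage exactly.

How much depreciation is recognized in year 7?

Depreciable base = $74,691 − $9,000 = $65,691.
Year 1: DB = ⌊$74,691 × 200%/7⌋ = $21,340; SL = ⌊$65,691/7⌋ = $9,384 → take DB $21,340. Book value $53,351.
Year 2: DB = ⌊$53,351 × 200%/7⌋ = $15,243; SL = ⌊$44,351/6⌋ = $7,391 → take DB $15,243. Book value $38,108.
Year 3: DB = ⌊$38,108 × 200%/7⌋ = $10,888; SL = ⌊$29,108/5⌋ = $5,821 → take DB $10,888. Book value $27,220.
Year 4: DB = ⌊$27,220 × 200%/7⌋ = $7,777; SL = ⌊$18,220/4⌋ = $4,555 → take DB $7,777. Book value $19,443.
Year 5: DB = ⌊$19,443 × 200%/7⌋ = $5,555; SL = ⌊$10,443/3⌋ = $3,481 → take DB $5,555. Book value $13,888.
Year 6: DB = ⌊$13,888 × 200%/7⌋ = $3,968; SL = ⌊$4,888/2⌋ = $2,444 → take DB $3,968. Book value $9,920.
Year 7 (final): $9,920 − $9,000 = $920. Book value $9,000.

$920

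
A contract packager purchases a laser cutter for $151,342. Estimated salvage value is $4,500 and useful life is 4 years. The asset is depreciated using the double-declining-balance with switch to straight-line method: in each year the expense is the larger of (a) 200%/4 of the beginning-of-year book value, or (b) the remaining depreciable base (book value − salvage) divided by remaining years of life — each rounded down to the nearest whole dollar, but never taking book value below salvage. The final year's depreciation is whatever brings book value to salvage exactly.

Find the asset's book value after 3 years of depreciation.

Depreciable base = $151,342 − $4,500 = $146,842.
Year 1: DB = ⌊$151,342 × 200%/4⌋ = $75,671; SL = ⌊$146,842/4⌋ = $36,710 → take DB $75,671. Book value $75,671.
Year 2: DB = ⌊$75,671 × 200%/4⌋ = $37,835; SL = ⌊$71,171/3⌋ = $23,723 → take DB $37,835. Book value $37,836.
Year 3: DB = ⌊$37,836 × 200%/4⌋ = $18,918; SL = ⌊$33,336/2⌋ = $16,668 → take DB $18,918. Book value $18,918.

$18,918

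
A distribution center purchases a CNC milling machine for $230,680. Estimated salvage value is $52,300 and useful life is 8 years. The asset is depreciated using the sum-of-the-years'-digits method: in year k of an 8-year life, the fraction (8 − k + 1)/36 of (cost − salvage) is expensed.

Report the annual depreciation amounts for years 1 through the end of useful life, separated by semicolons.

$39,640; $34,685; $29,730; $24,775; $19,820; $14,865; $9,910; $4,955

Depreciable base = $230,680 − $52,300 = $178,380.
Sum of the years' digits = 8+7+6+5+4+3+2+1 = 36.
Year 1: $178,380 × 8/36 = $39,640. Book value $191,040.
Year 2: $178,380 × 7/36 = $34,685. Book value $156,355.
Year 3: $178,380 × 6/36 = $29,730. Book value $126,625.
Year 4: $178,380 × 5/36 = $24,775. Book value $101,850.
Year 5: $178,380 × 4/36 = $19,820. Book value $82,030.
Year 6: $178,380 × 3/36 = $14,865. Book value $67,165.
Year 7: $178,380 × 2/36 = $9,910. Book value $57,255.
Year 8: $178,380 × 1/36 = $4,955. Book value $52,300.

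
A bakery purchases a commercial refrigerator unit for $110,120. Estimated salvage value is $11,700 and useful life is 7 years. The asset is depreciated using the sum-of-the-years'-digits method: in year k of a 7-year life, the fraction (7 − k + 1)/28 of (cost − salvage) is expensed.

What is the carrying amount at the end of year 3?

$46,850

Depreciable base = $110,120 − $11,700 = $98,420.
Sum of the years' digits = 7+6+5+4+3+2+1 = 28.
Year 1: $98,420 × 7/28 = $24,605. Book value $85,515.
Year 2: $98,420 × 6/28 = $21,090. Book value $64,425.
Year 3: $98,420 × 5/28 = $17,575. Book value $46,850.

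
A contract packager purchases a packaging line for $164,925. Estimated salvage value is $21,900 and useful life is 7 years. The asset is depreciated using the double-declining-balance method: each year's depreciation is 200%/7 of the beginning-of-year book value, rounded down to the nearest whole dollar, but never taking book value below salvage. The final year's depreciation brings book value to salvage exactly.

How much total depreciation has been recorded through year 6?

$143,020

Depreciable base = $164,925 − $21,900 = $143,025.
Year 1: ⌊$164,925 × 200%/7⌋ = $47,121. Book value $117,804.
Year 2: ⌊$117,804 × 200%/7⌋ = $33,658. Book value $84,146.
Year 3: ⌊$84,146 × 200%/7⌋ = $24,041. Book value $60,105.
Year 4: ⌊$60,105 × 200%/7⌋ = $17,172. Book value $42,933.
Year 5: ⌊$42,933 × 200%/7⌋ = $12,266. Book value $30,667.
Year 6: ⌊$30,667 × 200%/7⌋ = $8,762. Book value $21,905.
Accumulated through year 6 = $164,925 − $21,905 = $143,020.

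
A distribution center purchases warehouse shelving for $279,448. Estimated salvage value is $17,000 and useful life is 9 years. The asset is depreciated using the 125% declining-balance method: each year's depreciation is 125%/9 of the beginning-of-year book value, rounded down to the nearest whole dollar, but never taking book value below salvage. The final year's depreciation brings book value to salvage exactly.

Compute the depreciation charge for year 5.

Depreciable base = $279,448 − $17,000 = $262,448.
Year 1: ⌊$279,448 × 125%/9⌋ = $38,812. Book value $240,636.
Year 2: ⌊$240,636 × 125%/9⌋ = $33,421. Book value $207,215.
Year 3: ⌊$207,215 × 125%/9⌋ = $28,779. Book value $178,436.
Year 4: ⌊$178,436 × 125%/9⌋ = $24,782. Book value $153,654.
Year 5: ⌊$153,654 × 125%/9⌋ = $21,340. Book value $132,314.

$21,340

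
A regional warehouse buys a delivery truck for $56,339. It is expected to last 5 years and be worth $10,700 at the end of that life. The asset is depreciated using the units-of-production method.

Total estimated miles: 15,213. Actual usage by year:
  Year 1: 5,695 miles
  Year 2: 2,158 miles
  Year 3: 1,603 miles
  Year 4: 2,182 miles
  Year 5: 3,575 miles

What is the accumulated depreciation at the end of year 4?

$34,914

Depreciable base = $56,339 − $10,700 = $45,639.
Rate = $45,639 / 15,213 miles = $3 per mile.
Year 1: 5,695 × $3 = $17,085. Book value $39,254.
Year 2: 2,158 × $3 = $6,474. Book value $32,780.
Year 3: 1,603 × $3 = $4,809. Book value $27,971.
Year 4: 2,182 × $3 = $6,546. Book value $21,425.
Accumulated through year 4 = $56,339 − $21,425 = $34,914.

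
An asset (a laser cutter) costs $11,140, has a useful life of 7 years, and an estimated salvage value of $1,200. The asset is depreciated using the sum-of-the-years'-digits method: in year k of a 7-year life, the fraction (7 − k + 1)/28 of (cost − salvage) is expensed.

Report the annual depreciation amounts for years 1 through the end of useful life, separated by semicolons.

$2,485; $2,130; $1,775; $1,420; $1,065; $710; $355

Depreciable base = $11,140 − $1,200 = $9,940.
Sum of the years' digits = 7+6+5+4+3+2+1 = 28.
Year 1: $9,940 × 7/28 = $2,485. Book value $8,655.
Year 2: $9,940 × 6/28 = $2,130. Book value $6,525.
Year 3: $9,940 × 5/28 = $1,775. Book value $4,750.
Year 4: $9,940 × 4/28 = $1,420. Book value $3,330.
Year 5: $9,940 × 3/28 = $1,065. Book value $2,265.
Year 6: $9,940 × 2/28 = $710. Book value $1,555.
Year 7: $9,940 × 1/28 = $355. Book value $1,200.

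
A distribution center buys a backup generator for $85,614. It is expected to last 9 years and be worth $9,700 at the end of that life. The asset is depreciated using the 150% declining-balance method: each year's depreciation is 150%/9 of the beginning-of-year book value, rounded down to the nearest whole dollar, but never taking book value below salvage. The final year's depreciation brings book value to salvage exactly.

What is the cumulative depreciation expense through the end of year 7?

$61,719

Depreciable base = $85,614 − $9,700 = $75,914.
Year 1: ⌊$85,614 × 150%/9⌋ = $14,269. Book value $71,345.
Year 2: ⌊$71,345 × 150%/9⌋ = $11,890. Book value $59,455.
Year 3: ⌊$59,455 × 150%/9⌋ = $9,909. Book value $49,546.
Year 4: ⌊$49,546 × 150%/9⌋ = $8,257. Book value $41,289.
Year 5: ⌊$41,289 × 150%/9⌋ = $6,881. Book value $34,408.
Year 6: ⌊$34,408 × 150%/9⌋ = $5,734. Book value $28,674.
Year 7: ⌊$28,674 × 150%/9⌋ = $4,779. Book value $23,895.
Accumulated through year 7 = $85,614 − $23,895 = $61,719.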